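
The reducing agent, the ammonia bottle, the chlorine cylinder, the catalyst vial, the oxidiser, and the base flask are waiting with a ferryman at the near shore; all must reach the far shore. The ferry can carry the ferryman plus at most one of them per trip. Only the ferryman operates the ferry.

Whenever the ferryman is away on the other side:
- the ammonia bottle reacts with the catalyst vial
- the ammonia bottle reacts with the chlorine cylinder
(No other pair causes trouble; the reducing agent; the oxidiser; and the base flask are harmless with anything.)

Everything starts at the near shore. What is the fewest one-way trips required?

13

Counting alone: the ferryman can take at most 1 across per trip to the far shore, so moving all 6 needs at least 6 loaded trips out, with a return between consecutive ones — at least 11 crossings.
The safety rule pushes this higher. Following every safe sequence of crossings, the most of the 6 that can be at the far shore as the ferry arrives there on crossing 11 is 5 — never all 6.
So no plan with fewer than 13 crossings exists, and this one achieves 13:
1. Ferryman goes to the far shore with the ammonia bottle.
2. Ferryman goes back to the near shore alone.
3. Ferryman goes to the far shore with the reducing agent.
4. Ferryman goes back to the near shore alone.
5. Ferryman goes to the far shore with the chlorine cylinder.
6. Ferryman goes back to the near shore with the ammonia bottle.
7. Ferryman goes to the far shore with the catalyst vial.
8. Ferryman goes back to the near shore alone.
9. Ferryman goes to the far shore with the oxidiser.
10. Ferryman goes back to the near shore alone.
11. Ferryman goes to the far shore with the base flask.
12. Ferryman goes back to the near shore alone.
13. Ferryman goes to the far shore with the ammonia bottle.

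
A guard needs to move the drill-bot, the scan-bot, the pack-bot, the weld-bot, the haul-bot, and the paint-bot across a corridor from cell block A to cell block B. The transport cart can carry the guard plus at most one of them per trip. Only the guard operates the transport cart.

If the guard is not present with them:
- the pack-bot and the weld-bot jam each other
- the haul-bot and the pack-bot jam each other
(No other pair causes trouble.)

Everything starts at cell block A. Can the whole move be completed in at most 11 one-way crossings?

Counting alone: the guard can take at most 1 across per trip to cell block B, so moving all 6 needs at least 6 loaded trips out, with a return between consecutive ones — at least 11 crossings.
The safety rule pushes this higher. Following every safe sequence of crossings, the most of the 6 that can be at cell block B as the transport cart arrives there on crossing 11 is 5 — never all 6.
So the move cannot be finished within 11 crossings. (The shortest complete plan takes 13:)
1. Guard goes to cell block B with the pack-bot.
2. Guard goes back to cell block A alone.
3. Guard goes to cell block B with the drill-bot.
4. Guard goes back to cell block A alone.
5. Guard goes to cell block B with the scan-bot.
6. Guard goes back to cell block A alone.
7. Guard goes to cell block B with the weld-bot.
8. Guard goes back to cell block A with the pack-bot.
9. Guard goes to cell block B with the haul-bot.
10. Guard goes back to cell block A alone.
11. Guard goes to cell block B with the paint-bot.
12. Guard goes back to cell block A alone.
13. Guard goes to cell block B with the pack-bot.

No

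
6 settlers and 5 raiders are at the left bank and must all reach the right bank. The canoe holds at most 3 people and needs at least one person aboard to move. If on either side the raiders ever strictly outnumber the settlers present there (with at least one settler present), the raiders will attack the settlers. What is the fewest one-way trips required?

9

Counting alone: each trip to the right bank takes at most 3 across and each return brings at least 1 back, so after t trips out (and t−1 returns) at most 3t − (t−1) of the 11 are across; that first reaches 11 at t = 5, so at least 9 crossings are needed.
The plan below uses exactly 9 crossings, so it is optimal:
1. 3 raiders → the right bank.  (the left bank: 6S 2R; the right bank: 0S 3R)
2. 1 raider ← the left bank.  (the left bank: 6S 3R; the right bank: 0S 2R)
3. 3 settlers → the right bank.  (the left bank: 3S 3R; the right bank: 3S 2R)
4. 1 settler ← the left bank.  (the left bank: 4S 3R; the right bank: 2S 2R)
5. 2 settlers and 1 raider → the right bank.  (the left bank: 2S 2R; the right bank: 4S 3R)
6. 1 settler ← the left bank.  (the left bank: 3S 2R; the right bank: 3S 3R)
7. 2 settlers and 1 raider → the right bank.  (the left bank: 1S 1R; the right bank: 5S 4R)
8. 1 settler ← the left bank.  (the left bank: 2S 1R; the right bank: 4S 4R)
9. 2 settlers and 1 raider → the right bank.  (the left bank: 0S 0R; the right bank: 6S 5R)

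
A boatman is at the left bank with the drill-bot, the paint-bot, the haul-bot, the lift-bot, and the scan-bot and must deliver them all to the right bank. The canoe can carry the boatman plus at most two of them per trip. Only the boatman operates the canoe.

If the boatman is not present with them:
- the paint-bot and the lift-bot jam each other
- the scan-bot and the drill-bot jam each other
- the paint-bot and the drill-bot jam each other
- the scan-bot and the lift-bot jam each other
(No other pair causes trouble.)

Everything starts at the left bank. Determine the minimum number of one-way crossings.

Counting alone: the boatman can take at most 2 across per trip to the right bank, so moving all 5 needs at least 3 loaded trips out, with a return between consecutive ones — at least 5 crossings.
The plan below uses exactly 5 crossings, so it is optimal:
1. Boatman goes to the right bank with the drill-bot and the lift-bot.
2. Boatman goes back to the left bank alone.
3. Boatman goes to the right bank with the haul-bot.
4. Boatman goes back to the left bank alone.
5. Boatman goes to the right bank with the paint-bot and the scan-bot.

5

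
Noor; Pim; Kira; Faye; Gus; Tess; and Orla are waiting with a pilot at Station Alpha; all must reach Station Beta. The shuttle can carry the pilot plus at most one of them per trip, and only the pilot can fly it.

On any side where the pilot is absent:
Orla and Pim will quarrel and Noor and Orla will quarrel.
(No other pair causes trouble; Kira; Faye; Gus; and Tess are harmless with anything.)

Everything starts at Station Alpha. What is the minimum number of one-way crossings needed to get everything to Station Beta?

Counting alone: the pilot can take at most 1 across per trip to Station Beta, so moving all 7 needs at least 7 loaded trips out, with a return between consecutive ones — at least 13 crossings.
The safety rule pushes this higher. Following every safe sequence of crossings, the most of the 7 that can be at Station Beta as the shuttle arrives there on crossing 13 is 6 — never all 7.
So no plan with fewer than 15 crossings exists, and this one achieves 15:
1. Pilot goes to Station Beta with Orla.  [Station Alpha: Faye, Gus, Kira, Noor, Pim, Tess | Station Beta: Orla]
2. Pilot goes back to Station Alpha alone.  [Station Alpha: Faye, Gus, Kira, Noor, Pim, Tess | Station Beta: Orla]
3. Pilot goes to Station Beta with Noor.  [Station Alpha: Faye, Gus, Kira, Pim, Tess | Station Beta: Noor, Orla]
4. Pilot goes back to Station Alpha with Orla.  [Station Alpha: Faye, Gus, Kira, Orla, Pim, Tess | Station Beta: Noor]
5. Pilot goes to Station Beta with Pim.  [Station Alpha: Faye, Gus, Kira, Orla, Tess | Station Beta: Noor, Pim]
6. Pilot goes back to Station Alpha alone.  [Station Alpha: Faye, Gus, Kira, Orla, Tess | Station Beta: Noor, Pim]
7. Pilot goes to Station Beta with Kira.  [Station Alpha: Faye, Gus, Orla, Tess | Station Beta: Kira, Noor, Pim]
8. Pilot goes back to Station Alpha alone.  [Station Alpha: Faye, Gus, Orla, Tess | Station Beta: Kira, Noor, Pim]
9. Pilot goes to Station Beta with Faye.  [Station Alpha: Gus, Orla, Tess | Station Beta: Faye, Kira, Noor, Pim]
10. Pilot goes back to Station Alpha alone.  [Station Alpha: Gus, Orla, Tess | Station Beta: Faye, Kira, Noor, Pim]
11. Pilot goes to Station Beta with Gus.  [Station Alpha: Orla, Tess | Station Beta: Faye, Gus, Kira, Noor, Pim]
12. Pilot goes back to Station Alpha alone.  [Station Alpha: Orla, Tess | Station Beta: Faye, Gus, Kira, Noor, Pim]
13. Pilot goes to Station Beta with Tess.  [Station Alpha: Orla | Station Beta: Faye, Gus, Kira, Noor, Pim, Tess]
14. Pilot goes back to Station Alpha alone.  [Station Alpha: Orla | Station Beta: Faye, Gus, Kira, Noor, Pim, Tess]
15. Pilot goes to Station Beta with Orla.  [Station Alpha: — | Station Beta: Faye, Gus, Kira, Noor, Orla, Pim, Tess]

15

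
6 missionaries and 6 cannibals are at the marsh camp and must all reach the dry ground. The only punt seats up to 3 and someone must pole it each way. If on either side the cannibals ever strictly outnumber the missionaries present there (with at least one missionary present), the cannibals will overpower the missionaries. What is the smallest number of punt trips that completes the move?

impossible

Following every safe sequence of crossings from the start, the most of the 12 that can be at the dry ground as the punt arrives there on crossings 1, 3, 5 is 3, 5, 6 respectively; the best ever achieved is 6 of 12.
From crossing 7 on, no configuration arises that was not already reachable earlier: only 17 distinct safe configurations (who is on which side, and where the punt is) can ever be reached, none of them has everyone across, and every continuation just revisits them. They are: 0 missionaries + 0 cannibals across (punt back at the start); 0 missionaries + 1 cannibal across (punt there); 0 missionaries + 1 cannibal across (punt back at the start); 0 missionaries + 2 cannibals across (punt there); 0 missionaries + 2 cannibals across (punt back at the start); 0 missionaries + 3 cannibals across (punt there); 0 missionaries + 3 cannibals across (punt back at the start); 0 missionaries + 4 cannibals across (punt there); 0 missionaries + 4 cannibals across (punt back at the start); 0 missionaries + 5 cannibals across (punt there); 0 missionaries + 5 cannibals across (punt back at the start); 0 missionaries + 6 cannibals across (punt there); 1 missionary + 1 cannibal across (punt there); 1 missionary + 1 cannibal across (punt back at the start); 2 missionaries + 2 cannibals across (punt there); 2 missionaries + 2 cannibals across (punt back at the start); 3 missionaries + 3 cannibals across (punt there). So no valid plan exists.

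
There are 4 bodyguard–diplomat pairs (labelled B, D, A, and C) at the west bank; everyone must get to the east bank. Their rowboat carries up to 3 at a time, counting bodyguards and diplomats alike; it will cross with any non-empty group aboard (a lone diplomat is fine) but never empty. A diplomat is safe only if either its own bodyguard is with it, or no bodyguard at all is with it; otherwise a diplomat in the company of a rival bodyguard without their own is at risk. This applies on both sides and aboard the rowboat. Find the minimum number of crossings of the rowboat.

Counting alone: each trip to the east bank takes at most 3 across and each return brings at least 1 back, so after t trips out (and t−1 returns) at most 3t − (t−1) of the 8 are across; that first reaches 8 at t = 4, so at least 7 crossings are needed.
The safety rule pushes this higher. Following every safe sequence of crossings, the most of the 8 that can be at the east bank as the rowboat arrives there on crossing 7 is 7 — never all 8.
So no plan with fewer than 9 crossings exists, and this one achieves 9:
1. bodyguard B and diplomat B cross → the east bank.
2. bodyguard B crosses ← the west bank.
3. bodyguard B, bodyguard D, and diplomat D cross → the east bank.
4. bodyguard B and diplomat B cross ← the west bank.
5. bodyguard A, bodyguard B, and bodyguard C cross → the east bank.
6. diplomat D crosses ← the west bank.
7. diplomat B and diplomat D cross → the east bank.
8. diplomat B crosses ← the west bank.
9. diplomat A, diplomat B, and diplomat C cross → the east bank.

9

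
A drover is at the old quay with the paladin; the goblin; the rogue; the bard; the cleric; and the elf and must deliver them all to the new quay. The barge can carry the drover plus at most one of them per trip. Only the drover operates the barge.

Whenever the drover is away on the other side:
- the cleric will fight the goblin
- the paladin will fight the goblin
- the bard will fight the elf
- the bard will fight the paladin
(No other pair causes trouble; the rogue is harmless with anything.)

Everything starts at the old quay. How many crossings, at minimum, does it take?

Whatever the first load, the items left behind include a forbidden pair without the drover. No opening move is safe, so no plan exists.

impossible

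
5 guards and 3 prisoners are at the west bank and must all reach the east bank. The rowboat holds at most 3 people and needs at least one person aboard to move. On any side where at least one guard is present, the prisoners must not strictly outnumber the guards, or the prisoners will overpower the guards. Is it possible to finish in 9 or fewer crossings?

Yes — this plan uses 7 crossings (≤ 9):
1. 2 prisoners → the east bank.  (the west bank: 5G 1P; the east bank: 0G 2P)
2. 1 prisoner ← the west bank.  (the west bank: 5G 2P; the east bank: 0G 1P)
3. 2 guards and 1 prisoner → the east bank.  (the west bank: 3G 1P; the east bank: 2G 2P)
4. 1 prisoner ← the west bank.  (the west bank: 3G 2P; the east bank: 2G 1P)
5. 1 guard and 2 prisoners → the east bank.  (the west bank: 2G 0P; the east bank: 3G 3P)
6. 1 prisoner ← the west bank.  (the west bank: 2G 1P; the east bank: 3G 2P)
7. 2 guards and 1 prisoner → the east bank.  (the west bank: 0G 0P; the east bank: 5G 3P)

Yes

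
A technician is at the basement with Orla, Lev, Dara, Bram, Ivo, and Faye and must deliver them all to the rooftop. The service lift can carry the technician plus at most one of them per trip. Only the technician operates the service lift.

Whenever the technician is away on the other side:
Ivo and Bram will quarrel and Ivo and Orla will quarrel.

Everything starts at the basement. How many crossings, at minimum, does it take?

Counting alone: the technician can take at most 1 across per trip to the rooftop, so moving all 6 needs at least 6 loaded trips out, with a return between consecutive ones — at least 11 crossings.
The safety rule pushes this higher. Following every safe sequence of crossings, the most of the 6 that can be at the rooftop as the service lift arrives there on crossing 11 is 5 — never all 6.
So no plan with fewer than 13 crossings exists, and this one achieves 13:
1. Technician goes to the rooftop with Ivo.
2. Technician goes back to the basement alone.
3. Technician goes to the rooftop with Orla.
4. Technician goes back to the basement with Ivo.
5. Technician goes to the rooftop with Bram.
6. Technician goes back to the basement alone.
7. Technician goes to the rooftop with Lev.
8. Technician goes back to the basement alone.
9. Technician goes to the rooftop with Dara.
10. Technician goes back to the basement alone.
11. Technician goes to the rooftop with Faye.
12. Technician goes back to the basement alone.
13. Technician goes to the rooftop with Ivo.

13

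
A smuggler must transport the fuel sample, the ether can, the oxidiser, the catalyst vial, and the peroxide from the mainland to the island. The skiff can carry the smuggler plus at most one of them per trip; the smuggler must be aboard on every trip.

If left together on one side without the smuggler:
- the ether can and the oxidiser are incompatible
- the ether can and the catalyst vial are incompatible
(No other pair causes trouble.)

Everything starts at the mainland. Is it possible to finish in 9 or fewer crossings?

No

Counting alone: the smuggler can take at most 1 across per trip to the island, so moving all 5 needs at least 5 loaded trips out, with a return between consecutive ones — at least 9 crossings.
The safety rule pushes this higher. Following every safe sequence of crossings, the most of the 5 that can be at the island as the skiff arrives there on crossing 9 is 4 — never all 5.
So the move cannot be finished within 9 crossings. (The shortest complete plan takes 11:)
1. Smuggler goes to the island with the ether can.
2. Smuggler goes back to the mainland alone.
3. Smuggler goes to the island with the fuel sample.
4. Smuggler goes back to the mainland alone.
5. Smuggler goes to the island with the oxidiser.
6. Smuggler goes back to the mainland with the ether can.
7. Smuggler goes to the island with the catalyst vial.
8. Smuggler goes back to the mainland alone.
9. Smuggler goes to the island with the peroxide.
10. Smuggler goes back to the mainland alone.
11. Smuggler goes to the island with the ether can.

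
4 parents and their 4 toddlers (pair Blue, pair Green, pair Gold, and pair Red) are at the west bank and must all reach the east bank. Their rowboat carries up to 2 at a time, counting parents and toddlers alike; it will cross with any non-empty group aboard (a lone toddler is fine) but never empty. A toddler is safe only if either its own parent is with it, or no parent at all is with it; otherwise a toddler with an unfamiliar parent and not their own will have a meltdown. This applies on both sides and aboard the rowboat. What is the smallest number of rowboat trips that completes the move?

Following every safe sequence of crossings from the start, the most of the 8 that can be at the east bank as the rowboat arrives there on crossings 1, 3, 5 is 2, 3, 4 respectively; the best ever achieved is 4 of 8.
From crossing 7 on, no configuration arises that was not already reachable earlier: only 44 distinct safe configurations (who is on which side, and where the rowboat is) can ever be reached, none of them has everyone across, and every continuation just revisits them. So no valid plan exists.

impossible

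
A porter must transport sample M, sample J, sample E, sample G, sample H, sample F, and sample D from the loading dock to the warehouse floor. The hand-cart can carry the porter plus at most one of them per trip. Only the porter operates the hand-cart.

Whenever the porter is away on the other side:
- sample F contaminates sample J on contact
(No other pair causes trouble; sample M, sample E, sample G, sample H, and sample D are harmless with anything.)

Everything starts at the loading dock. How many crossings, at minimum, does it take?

13

Counting alone: the porter can take at most 1 across per trip to the warehouse floor, so moving all 7 needs at least 7 loaded trips out, with a return between consecutive ones — at least 13 crossings.
The plan below uses exactly 13 crossings, so it is optimal:
1. Porter goes to the warehouse floor with sample J.  [the loading dock: sample D, sample E, sample F, sample G, sample H, sample M | the warehouse floor: sample J]
2. Porter goes back to the loading dock alone.  [the loading dock: sample D, sample E, sample F, sample G, sample H, sample M | the warehouse floor: sample J]
3. Porter goes to the warehouse floor with sample M.  [the loading dock: sample D, sample E, sample F, sample G, sample H | the warehouse floor: sample J, sample M]
4. Porter goes back to the loading dock alone.  [the loading dock: sample D, sample E, sample F, sample G, sample H | the warehouse floor: sample J, sample M]
5. Porter goes to the warehouse floor with sample E.  [the loading dock: sample D, sample F, sample G, sample H | the warehouse floor: sample E, sample J, sample M]
6. Porter goes back to the loading dock alone.  [the loading dock: sample D, sample F, sample G, sample H | the warehouse floor: sample E, sample J, sample M]
7. Porter goes to the warehouse floor with sample G.  [the loading dock: sample D, sample F, sample H | the warehouse floor: sample E, sample G, sample J, sample M]
8. Porter goes back to the loading dock alone.  [the loading dock: sample D, sample F, sample H | the warehouse floor: sample E, sample G, sample J, sample M]
9. Porter goes to the warehouse floor with sample H.  [the loading dock: sample D, sample F | the warehouse floor: sample E, sample G, sample H, sample J, sample M]
10. Porter goes back to the loading dock alone.  [the loading dock: sample D, sample F | the warehouse floor: sample E, sample G, sample H, sample J, sample M]
11. Porter goes to the warehouse floor with sample D.  [the loading dock: sample F | the warehouse floor: sample D, sample E, sample G, sample H, sample J, sample M]
12. Porter goes back to the loading dock alone.  [the loading dock: sample F | the warehouse floor: sample D, sample E, sample G, sample H, sample J, sample M]
13. Porter goes to the warehouse floor with sample F.  [the loading dock: — | the warehouse floor: sample D, sample E, sample F, sample G, sample H, sample J, sample M]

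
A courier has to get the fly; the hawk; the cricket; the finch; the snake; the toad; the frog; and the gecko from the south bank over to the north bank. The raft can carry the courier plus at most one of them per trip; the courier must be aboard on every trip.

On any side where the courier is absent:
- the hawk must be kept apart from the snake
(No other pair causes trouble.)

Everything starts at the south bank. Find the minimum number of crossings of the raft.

Counting alone: the courier can take at most 1 across per trip to the north bank, so moving all 8 needs at least 8 loaded trips out, with a return between consecutive ones — at least 15 crossings.
The plan below uses exactly 15 crossings, so it is optimal:
1. Courier goes to the north bank with the hawk.
2. Courier goes back to the south bank alone.
3. Courier goes to the north bank with the fly.
4. Courier goes back to the south bank alone.
5. Courier goes to the north bank with the cricket.
6. Courier goes back to the south bank alone.
7. Courier goes to the north bank with the finch.
8. Courier goes back to the south bank alone.
9. Courier goes to the north bank with the toad.
10. Courier goes back to the south bank alone.
11. Courier goes to the north bank with the frog.
12. Courier goes back to the south bank alone.
13. Courier goes to the north bank with the gecko.
14. Courier goes back to the south bank alone.
15. Courier goes to the north bank with the snake.

15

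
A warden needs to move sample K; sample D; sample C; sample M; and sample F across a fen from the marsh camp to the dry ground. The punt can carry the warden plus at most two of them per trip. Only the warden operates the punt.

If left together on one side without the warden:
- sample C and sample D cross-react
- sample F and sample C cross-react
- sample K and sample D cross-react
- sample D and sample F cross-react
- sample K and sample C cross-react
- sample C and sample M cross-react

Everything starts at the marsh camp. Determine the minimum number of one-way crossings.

7

Counting alone: the warden can take at most 2 across per trip to the dry ground, so moving all 5 needs at least 3 loaded trips out, with a return between consecutive ones — at least 5 crossings.
The safety rule pushes this higher. Following every safe sequence of crossings, the most of the 5 that can be at the dry ground as the punt arrives there on crossing 5 is 4 — never all 5.
So no plan with fewer than 7 crossings exists, and this one achieves 7:
1. Warden goes to the dry ground with sample C and sample D.
2. Warden goes back to the marsh camp with sample D.
3. Warden goes to the dry ground with sample F and sample K.
4. Warden goes back to the marsh camp with sample C.
5. Warden goes to the dry ground with sample D and sample M.
6. Warden goes back to the marsh camp with sample D.
7. Warden goes to the dry ground with sample C and sample D.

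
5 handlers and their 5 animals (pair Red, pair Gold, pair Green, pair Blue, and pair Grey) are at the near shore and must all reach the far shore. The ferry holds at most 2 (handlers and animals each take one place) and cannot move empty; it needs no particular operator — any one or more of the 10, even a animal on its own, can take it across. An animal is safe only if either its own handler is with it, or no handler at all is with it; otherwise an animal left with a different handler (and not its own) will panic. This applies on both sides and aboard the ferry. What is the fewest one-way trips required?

impossible

Following every safe sequence of crossings from the start, the most of the 10 that can be at the far shore as the ferry arrives there on crossings 1, 3, 5, 7 is 2, 3, 4, 5 respectively; the best ever achieved is 5 of 10.
From crossing 9 on, no configuration arises that was not already reachable earlier: only 82 distinct safe configurations (who is on which side, and where the ferry is) can ever be reached, none of them has everyone across, and every continuation just revisits them. So no valid plan exists.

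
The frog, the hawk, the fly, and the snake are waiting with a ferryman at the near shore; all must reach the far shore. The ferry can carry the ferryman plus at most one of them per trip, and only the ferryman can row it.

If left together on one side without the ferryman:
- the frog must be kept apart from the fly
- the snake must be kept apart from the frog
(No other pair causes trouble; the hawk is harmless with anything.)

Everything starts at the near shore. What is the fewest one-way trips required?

Counting alone: the ferryman can take at most 1 across per trip to the far shore, so moving all 4 needs at least 4 loaded trips out, with a return between consecutive ones — at least 7 crossings.
The safety rule pushes this higher. Following every safe sequence of crossings, the most of the 4 that can be at the far shore as the ferry arrives there on crossing 7 is 3 — never all 4.
So no plan with fewer than 9 crossings exists, and this one achieves 9:
1. Ferryman goes to the far shore with the frog.  [the near shore: the fly, the hawk, the snake | the far shore: the frog]
2. Ferryman goes back to the near shore alone.  [the near shore: the fly, the hawk, the snake | the far shore: the frog]
3. Ferryman goes to the far shore with the hawk.  [the near shore: the fly, the snake | the far shore: the frog, the hawk]
4. Ferryman goes back to the near shore alone.  [the near shore: the fly, the snake | the far shore: the frog, the hawk]
5. Ferryman goes to the far shore with the fly.  [the near shore: the snake | the far shore: the fly, the frog, the hawk]
6. Ferryman goes back to the near shore with the frog.  [the near shore: the frog, the snake | the far shore: the fly, the hawk]
7. Ferryman goes to the far shore with the snake.  [the near shore: the frog | the far shore: the fly, the hawk, the snake]
8. Ferryman goes back to the near shore alone.  [the near shore: the frog | the far shore: the fly, the hawk, the snake]
9. Ferryman goes to the far shore with the frog.  [the near shore: — | the far shore: the fly, the frog, the hawk, the snake]

9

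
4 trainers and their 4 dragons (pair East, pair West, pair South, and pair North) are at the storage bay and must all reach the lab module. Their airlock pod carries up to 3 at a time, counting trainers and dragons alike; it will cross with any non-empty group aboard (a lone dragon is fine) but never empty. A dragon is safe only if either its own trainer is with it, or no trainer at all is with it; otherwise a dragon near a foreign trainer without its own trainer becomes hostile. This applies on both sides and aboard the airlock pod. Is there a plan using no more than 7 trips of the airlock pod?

No

Counting alone: each trip to the lab module takes at most 3 across and each return brings at least 1 back, so after t trips out (and t−1 returns) at most 3t − (t−1) of the 8 are across; that first reaches 8 at t = 4, so at least 7 crossings are needed.
The safety rule pushes this higher. Following every safe sequence of crossings, the most of the 8 that can be at the lab module as the airlock pod arrives there on crossing 7 is 7 — never all 8.
So the move cannot be finished within 7 crossings. (The shortest complete plan takes 9:)
1. dragon East and trainer East cross → the lab module.
2. trainer East crosses ← the storage bay.
3. dragon West, trainer East, and trainer West cross → the lab module.
4. dragon East and trainer East cross ← the storage bay.
5. trainer East, trainer North, and trainer South cross → the lab module.
6. dragon West crosses ← the storage bay.
7. dragon East and dragon West cross → the lab module.
8. dragon East crosses ← the storage bay.
9. dragon East, dragon North, and dragon South cross → the lab module.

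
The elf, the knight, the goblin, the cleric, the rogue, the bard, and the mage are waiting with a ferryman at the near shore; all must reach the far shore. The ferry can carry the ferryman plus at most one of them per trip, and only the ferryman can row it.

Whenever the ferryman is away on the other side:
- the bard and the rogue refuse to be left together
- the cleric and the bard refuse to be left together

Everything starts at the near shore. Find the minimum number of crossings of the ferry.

15

Counting alone: the ferryman can take at most 1 across per trip to the far shore, so moving all 7 needs at least 7 loaded trips out, with a return between consecutive ones — at least 13 crossings.
The safety rule pushes this higher. Following every safe sequence of crossings, the most of the 7 that can be at the far shore as the ferry arrives there on crossing 13 is 6 — never all 7.
So no plan with fewer than 15 crossings exists, and this one achieves 15:
1. Ferryman goes to the far shore with the bard.  [the near shore: the cleric, the elf, the goblin, the knight, the mage, the rogue | the far shore: the bard]
2. Ferryman goes back to the near shore alone.  [the near shore: the cleric, the elf, the goblin, the knight, the mage, the rogue | the far shore: the bard]
3. Ferryman goes to the far shore with the elf.  [the near shore: the cleric, the goblin, the knight, the mage, the rogue | the far shore: the bard, the elf]
4. Ferryman goes back to the near shore alone.  [the near shore: the cleric, the goblin, the knight, the mage, the rogue | the far shore: the bard, the elf]
5. Ferryman goes to the far shore with the knight.  [the near shore: the cleric, the goblin, the mage, the rogue | the far shore: the bard, the elf, the knight]
6. Ferryman goes back to the near shore alone.  [the near shore: the cleric, the goblin, the mage, the rogue | the far shore: the bard, the elf, the knight]
7. Ferryman goes to the far shore with the goblin.  [the near shore: the cleric, the mage, the rogue | the far shore: the bard, the elf, the goblin, the knight]
8. Ferryman goes back to the near shore alone.  [the near shore: the cleric, the mage, the rogue | the far shore: the bard, the elf, the goblin, the knight]
9. Ferryman goes to the far shore with the cleric.  [the near shore: the mage, the rogue | the far shore: the bard, the cleric, the elf, the goblin, the knight]
10. Ferryman goes back to the near shore with the bard.  [the near shore: the bard, the mage, the rogue | the far shore: the cleric, the elf, the goblin, the knight]
11. Ferryman goes to the far shore with the rogue.  [the near shore: the bard, the mage | the far shore: the cleric, the elf, the goblin, the knight, the rogue]
12. Ferryman goes back to the near shore alone.  [the near shore: the bard, the mage | the far shore: the cleric, the elf, the goblin, the knight, the rogue]
13. Ferryman goes to the far shore with the mage.  [the near shore: the bard | the far shore: the cleric, the elf, the goblin, the knight, the mage, the rogue]
14. Ferryman goes back to the near shore alone.  [the near shore: the bard | the far shore: the cleric, the elf, the goblin, the knight, the mage, the rogue]
15. Ferryman goes to the far shore with the bard.  [the near shore: — | the far shore: the bard, the cleric, the elf, the goblin, the knight, the mage, the rogue]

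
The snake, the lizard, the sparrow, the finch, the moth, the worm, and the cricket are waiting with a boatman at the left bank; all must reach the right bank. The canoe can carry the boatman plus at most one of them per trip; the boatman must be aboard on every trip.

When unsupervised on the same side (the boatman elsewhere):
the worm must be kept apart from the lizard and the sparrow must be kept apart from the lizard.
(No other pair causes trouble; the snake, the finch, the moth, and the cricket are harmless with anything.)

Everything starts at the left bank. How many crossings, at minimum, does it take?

Counting alone: the boatman can take at most 1 across per trip to the right bank, so moving all 7 needs at least 7 loaded trips out, with a return between consecutive ones — at least 13 crossings.
The safety rule pushes this higher. Following every safe sequence of crossings, the most of the 7 that can be at the right bank as the canoe arrives there on crossing 13 is 6 — never all 7.
So no plan with fewer than 15 crossings exists, and this one achieves 15:
1. Boatman goes to the right bank with the lizard.
2. Boatman goes back to the left bank alone.
3. Boatman goes to the right bank with the snake.
4. Boatman goes back to the left bank alone.
5. Boatman goes to the right bank with the sparrow.
6. Boatman goes back to the left bank with the lizard.
7. Boatman goes to the right bank with the worm.
8. Boatman goes back to the left bank alone.
9. Boatman goes to the right bank with the finch.
10. Boatman goes back to the left bank alone.
11. Boatman goes to the right bank with the moth.
12. Boatman goes back to the left bank alone.
13. Boatman goes to the right bank with the cricket.
14. Boatman goes back to the left bank alone.
15. Boatman goes to the right bank with the lizard.

15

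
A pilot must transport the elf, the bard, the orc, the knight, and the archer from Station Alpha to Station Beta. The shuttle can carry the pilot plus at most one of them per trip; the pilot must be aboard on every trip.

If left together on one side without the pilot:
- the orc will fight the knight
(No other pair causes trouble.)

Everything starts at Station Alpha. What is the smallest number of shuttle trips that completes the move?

9

Counting alone: the pilot can take at most 1 across per trip to Station Beta, so moving all 5 needs at least 5 loaded trips out, with a return between consecutive ones — at least 9 crossings.
The plan below uses exactly 9 crossings, so it is optimal:
1. Pilot goes to Station Beta with the orc.
2. Pilot goes back to Station Alpha alone.
3. Pilot goes to Station Beta with the elf.
4. Pilot goes back to Station Alpha alone.
5. Pilot goes to Station Beta with the bard.
6. Pilot goes back to Station Alpha alone.
7. Pilot goes to Station Beta with the archer.
8. Pilot goes back to Station Alpha alone.
9. Pilot goes to Station Beta with the knight.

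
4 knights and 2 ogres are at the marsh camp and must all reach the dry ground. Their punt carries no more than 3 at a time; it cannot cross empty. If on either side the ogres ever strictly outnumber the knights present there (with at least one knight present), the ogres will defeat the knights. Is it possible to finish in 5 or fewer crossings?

Yes — this plan uses 5 crossings (≤ 5):
1. 2 ogres → the dry ground.  (the marsh camp: 4K 0O; the dry ground: 0K 2O)
2. 1 ogre ← the marsh camp.  (the marsh camp: 4K 1O; the dry ground: 0K 1O)
3. 2 knights and 1 ogre → the dry ground.  (the marsh camp: 2K 0O; the dry ground: 2K 2O)
4. 1 ogre ← the marsh camp.  (the marsh camp: 2K 1O; the dry ground: 2K 1O)
5. 2 knights and 1 ogre → the dry ground.  (the marsh camp: 0K 0O; the dry ground: 4K 2O)

Yes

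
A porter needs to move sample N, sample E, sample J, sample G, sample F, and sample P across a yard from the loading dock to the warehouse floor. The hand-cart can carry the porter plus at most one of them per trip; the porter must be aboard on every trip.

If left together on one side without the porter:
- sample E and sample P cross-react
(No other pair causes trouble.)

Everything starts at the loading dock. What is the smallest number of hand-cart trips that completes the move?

11

Counting alone: the porter can take at most 1 across per trip to the warehouse floor, so moving all 6 needs at least 6 loaded trips out, with a return between consecutive ones — at least 11 crossings.
The plan below uses exactly 11 crossings, so it is optimal:
1. Porter goes to the warehouse floor with sample E.  [the loading dock: sample F, sample G, sample J, sample N, sample P | the warehouse floor: sample E]
2. Porter goes back to the loading dock alone.  [the loading dock: sample F, sample G, sample J, sample N, sample P | the warehouse floor: sample E]
3. Porter goes to the warehouse floor with sample N.  [the loading dock: sample F, sample G, sample J, sample P | the warehouse floor: sample E, sample N]
4. Porter goes back to the loading dock alone.  [the loading dock: sample F, sample G, sample J, sample P | the warehouse floor: sample E, sample N]
5. Porter goes to the warehouse floor with sample J.  [the loading dock: sample F, sample G, sample P | the warehouse floor: sample E, sample J, sample N]
6. Porter goes back to the loading dock alone.  [the loading dock: sample F, sample G, sample P | the warehouse floor: sample E, sample J, sample N]
7. Porter goes to the warehouse floor with sample G.  [the loading dock: sample F, sample P | the warehouse floor: sample E, sample G, sample J, sample N]
8. Porter goes back to the loading dock alone.  [the loading dock: sample F, sample P | the warehouse floor: sample E, sample G, sample J, sample N]
9. Porter goes to the warehouse floor with sample F.  [the loading dock: sample P | the warehouse floor: sample E, sample F, sample G, sample J, sample N]
10. Porter goes back to the loading dock alone.  [the loading dock: sample P | the warehouse floor: sample E, sample F, sample G, sample J, sample N]
11. Porter goes to the warehouse floor with sample P.  [the loading dock: — | the warehouse floor: sample E, sample F, sample G, sample J, sample N, sample P]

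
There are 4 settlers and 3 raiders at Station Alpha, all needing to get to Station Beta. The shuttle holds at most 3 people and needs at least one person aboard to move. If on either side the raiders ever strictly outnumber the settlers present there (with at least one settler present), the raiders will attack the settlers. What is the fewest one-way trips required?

5

Counting alone: each trip to Station Beta takes at most 3 across and each return brings at least 1 back, so after t trips out (and t−1 returns) at most 3t − (t−1) of the 7 are across; that first reaches 7 at t = 3, so at least 5 crossings are needed.
The plan below uses exactly 5 crossings, so it is optimal:
1. 3 raiders → Station Beta.  (Station Alpha: 4S 0R; Station Beta: 0S 3R)
2. 1 raider ← Station Alpha.  (Station Alpha: 4S 1R; Station Beta: 0S 2R)
3. 3 settlers → Station Beta.  (Station Alpha: 1S 1R; Station Beta: 3S 2R)
4. 1 settler ← Station Alpha.  (Station Alpha: 2S 1R; Station Beta: 2S 2R)
5. 2 settlers and 1 raider → Station Beta.  (Station Alpha: 0S 0R; Station Beta: 4S 3R)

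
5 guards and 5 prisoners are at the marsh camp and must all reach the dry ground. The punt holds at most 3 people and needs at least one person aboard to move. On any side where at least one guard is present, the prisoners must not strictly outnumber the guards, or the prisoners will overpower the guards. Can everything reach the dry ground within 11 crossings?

Yes

Yes — this plan uses 11 crossings (≤ 11):
1. 2 prisoners → the dry ground.  (the marsh camp: 5G 3P; the dry ground: 0G 2P)
2. 1 prisoner ← the marsh camp.  (the marsh camp: 5G 4P; the dry ground: 0G 1P)
3. 3 prisoners → the dry ground.  (the marsh camp: 5G 1P; the dry ground: 0G 4P)
4. 1 prisoner ← the marsh camp.  (the marsh camp: 5G 2P; the dry ground: 0G 3P)
5. 3 guards → the dry ground.  (the marsh camp: 2G 2P; the dry ground: 3G 3P)
6. 1 guard and 1 prisoner ← the marsh camp.  (the marsh camp: 3G 3P; the dry ground: 2G 2P)
7. 3 guards → the dry ground.  (the marsh camp: 0G 3P; the dry ground: 5G 2P)
8. 1 prisoner ← the marsh camp.  (the marsh camp: 0G 4P; the dry ground: 5G 1P)
9. 2 prisoners → the dry ground.  (the marsh camp: 0G 2P; the dry ground: 5G 3P)
10. 1 prisoner ← the marsh camp.  (the marsh camp: 0G 3P; the dry ground: 5G 2P)
11. 3 prisoners → the dry ground.  (the marsh camp: 0G 0P; the dry ground: 5G 5P)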